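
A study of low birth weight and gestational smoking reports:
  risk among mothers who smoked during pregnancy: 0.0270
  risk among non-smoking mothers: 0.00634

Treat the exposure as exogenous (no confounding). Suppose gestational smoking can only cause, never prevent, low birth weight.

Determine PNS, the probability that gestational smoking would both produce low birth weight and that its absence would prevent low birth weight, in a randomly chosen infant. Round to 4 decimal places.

PNS ≈ 0.0207

Let p₁ = 0.027, p₀ = 0.00634.
Under exogeneity and monotonicity, PNS = p₁ − p₀.
PNS = 0.027 − 0.00634 = 0.02066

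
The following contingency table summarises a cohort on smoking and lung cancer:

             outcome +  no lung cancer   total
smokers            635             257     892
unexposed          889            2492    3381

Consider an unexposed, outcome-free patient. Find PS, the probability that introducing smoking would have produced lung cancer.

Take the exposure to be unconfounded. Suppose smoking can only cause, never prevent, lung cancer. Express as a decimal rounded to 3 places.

PS ≈ 0.609

p₁ = P(outcome | exposed) = 635/892 = 0.71188
p₀ = P(outcome | unexposed) = 889/3381 = 0.26294
Under exogeneity and monotonicity, PS = (p₁ − p₀)/(1 − p₀).
PS = (0.71188 − 0.26294) / 0.73706 ≈ 0.6091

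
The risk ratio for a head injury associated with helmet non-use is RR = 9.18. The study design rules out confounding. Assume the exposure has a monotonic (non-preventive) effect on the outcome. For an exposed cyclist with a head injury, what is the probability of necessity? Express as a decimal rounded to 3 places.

Under exogeneity and monotonicity, PN = (RR − 1) / RR = 1 − 1/RR.
PN = (9.18 − 1) / 9.18 = 8.18 / 9.18 ≈ 0.8911

PN ≈ 0.891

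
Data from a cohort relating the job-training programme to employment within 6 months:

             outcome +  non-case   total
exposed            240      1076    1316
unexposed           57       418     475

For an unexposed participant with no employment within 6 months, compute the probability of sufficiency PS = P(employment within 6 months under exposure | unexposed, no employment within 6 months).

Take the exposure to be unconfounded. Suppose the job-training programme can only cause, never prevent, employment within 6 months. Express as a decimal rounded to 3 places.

p₁ = P(outcome | exposed) = 240/1316 = 0.18237
p₀ = P(outcome | unexposed) = 57/475 = 0.12
Under exogeneity and monotonicity, PS = (p₁ − p₀)/(1 − p₀).
PS = (0.18237 − 0.12) / 0.88 ≈ 0.0709

PS ≈ 0.071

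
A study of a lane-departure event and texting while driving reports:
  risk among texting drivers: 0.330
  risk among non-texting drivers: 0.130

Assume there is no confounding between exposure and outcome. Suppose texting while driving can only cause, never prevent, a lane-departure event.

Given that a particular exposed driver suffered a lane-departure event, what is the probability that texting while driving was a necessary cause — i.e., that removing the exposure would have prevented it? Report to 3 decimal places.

PN ≈ 0.606

Let p₁ = 0.33, p₀ = 0.13.
Under exogeneity and monotonicity, PN = (p₁ − p₀) / p₁.
PN = (0.33 − 0.13) / 0.33 = 0.2 / 0.33 ≈ 0.6061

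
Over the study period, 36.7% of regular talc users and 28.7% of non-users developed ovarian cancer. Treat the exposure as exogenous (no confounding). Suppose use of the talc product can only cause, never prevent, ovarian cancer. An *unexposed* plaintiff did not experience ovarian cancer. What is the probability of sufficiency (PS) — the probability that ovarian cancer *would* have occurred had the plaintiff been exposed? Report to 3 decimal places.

p₁ = 0.367, p₀ = 0.287.
Under exogeneity and monotonicity, PS = (p₁ − p₀) / (1 − p₀).
PS = (0.367 − 0.287) / (1 − 0.287) = 0.08 / 0.713 ≈ 0.1122

PS ≈ 0.112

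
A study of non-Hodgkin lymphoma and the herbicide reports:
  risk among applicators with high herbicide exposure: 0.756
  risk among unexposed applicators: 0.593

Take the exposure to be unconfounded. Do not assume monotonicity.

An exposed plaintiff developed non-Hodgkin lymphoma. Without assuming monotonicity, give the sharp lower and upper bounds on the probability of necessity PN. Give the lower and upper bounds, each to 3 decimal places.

Let p₁ = 0.756, p₀ = 0.593.
Under exogeneity alone the bounds on PN are max{0,(p₁−p₀)/p₁} ≤ PN ≤ min{1,(1−p₀)/p₁}.
  lower = (p₁ − p₀)/p₁ = 0.163 / 0.756 ≈ 0.2156
  upper = min{1, (1 − p₀)/p₁} = 0.407 / 0.756 ≈ 0.5384

0.216 ≤ PN ≤ 0.538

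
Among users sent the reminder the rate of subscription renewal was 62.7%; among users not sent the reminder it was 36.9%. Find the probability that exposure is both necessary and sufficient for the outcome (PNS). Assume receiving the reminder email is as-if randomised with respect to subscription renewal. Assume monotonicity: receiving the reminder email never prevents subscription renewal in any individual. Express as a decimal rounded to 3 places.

p₁ = 0.627, p₀ = 0.369.
Under exogeneity and monotonicity, PNS = p₁ − p₀.
PNS = 0.627 − 0.369 = 0.258

PNS ≈ 0.258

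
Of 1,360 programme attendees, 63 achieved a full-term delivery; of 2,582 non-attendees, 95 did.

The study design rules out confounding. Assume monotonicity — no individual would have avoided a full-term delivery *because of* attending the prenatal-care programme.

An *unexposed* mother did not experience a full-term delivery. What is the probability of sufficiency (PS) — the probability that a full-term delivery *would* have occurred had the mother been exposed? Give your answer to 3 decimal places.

p₁ = P(outcome | exposed) = 63/1360 = 0.046324
p₀ = P(outcome | unexposed) = 95/2582 = 0.036793
Under exogeneity and monotonicity, PS = (p₁ − p₀) / (1 − p₀).
PS = (0.046324 − 0.036793) / (1 − 0.036793) = 0.0095303 / 0.96321 ≈ 0.0099

PS ≈ 0.010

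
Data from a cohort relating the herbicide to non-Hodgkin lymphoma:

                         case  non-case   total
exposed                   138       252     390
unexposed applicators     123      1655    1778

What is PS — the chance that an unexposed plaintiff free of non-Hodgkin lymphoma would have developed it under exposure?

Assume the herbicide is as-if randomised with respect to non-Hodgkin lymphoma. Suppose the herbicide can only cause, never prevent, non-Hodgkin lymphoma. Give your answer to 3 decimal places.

PS ≈ 0.306

p₁ = P(outcome | exposed) = 138/390 = 0.35385
p₀ = P(outcome | unexposed) = 123/1778 = 0.069179
Under exogeneity and monotonicity, PS = (p₁ − p₀)/(1 − p₀).
PS = (0.35385 − 0.069179) / 0.93082 ≈ 0.3058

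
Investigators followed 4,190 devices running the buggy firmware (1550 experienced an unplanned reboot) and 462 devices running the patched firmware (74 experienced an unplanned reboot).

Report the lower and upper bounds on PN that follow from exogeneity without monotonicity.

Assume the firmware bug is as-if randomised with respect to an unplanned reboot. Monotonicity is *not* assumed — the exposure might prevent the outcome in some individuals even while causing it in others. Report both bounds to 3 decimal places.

0.567 ≤ PN ≤ 1.000

p₁ = P(outcome | exposed) = 1550/4190 = 0.36993
p₀ = P(outcome | unexposed) = 74/462 = 0.16017
Under exogeneity alone the bounds on PN are max{0,(p₁−p₀)/p₁} ≤ PN ≤ min{1,(1−p₀)/p₁}.
  lower = (p₁ − p₀)/p₁ = 0.20976 / 0.36993 ≈ 0.5670
  upper = min{1, (1 − p₀)/p₁} = 0.83983 / 0.36993 ≈ 2.2702 → capped at 1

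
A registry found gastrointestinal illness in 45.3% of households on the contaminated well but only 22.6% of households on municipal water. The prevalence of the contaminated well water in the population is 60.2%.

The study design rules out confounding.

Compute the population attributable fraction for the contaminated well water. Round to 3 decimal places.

PAF ≈ 0.377

p₁ = 0.453, p₀ = 0.226.
Overall risk P(Y=1) = π·p₁ + (1−π)·p₀ = 0.602×0.453 + 0.398×0.226 = 0.36265.
Under exogeneity, PAF = [P(Y=1) − p₀] / P(Y=1).
PAF = (0.36265 − 0.226) / 0.36265 ≈ 0.3768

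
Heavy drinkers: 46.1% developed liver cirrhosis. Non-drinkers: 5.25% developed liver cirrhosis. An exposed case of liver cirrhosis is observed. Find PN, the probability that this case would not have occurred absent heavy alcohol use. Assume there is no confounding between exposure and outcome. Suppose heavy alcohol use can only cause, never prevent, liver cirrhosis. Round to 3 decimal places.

PN ≈ 0.886

p₁ = 0.461, p₀ = 0.0525.
Under exogeneity and monotonicity, PN = (p₁ − p₀) / p₁.
PN = (0.461 − 0.0525) / 0.461 = 0.4085 / 0.461 ≈ 0.8861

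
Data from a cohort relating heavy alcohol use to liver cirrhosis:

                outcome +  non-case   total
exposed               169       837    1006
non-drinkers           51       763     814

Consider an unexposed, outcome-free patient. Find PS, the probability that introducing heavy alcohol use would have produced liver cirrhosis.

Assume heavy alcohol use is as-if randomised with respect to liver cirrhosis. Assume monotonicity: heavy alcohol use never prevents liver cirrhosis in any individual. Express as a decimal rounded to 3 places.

p₁ = P(outcome | exposed) = 169/1006 = 0.16799
p₀ = P(outcome | unexposed) = 51/814 = 0.062654
Under exogeneity and monotonicity, PS = (p₁ − p₀)/(1 − p₀).
PS = (0.16799 − 0.062654) / 0.93735 ≈ 0.1124

PS ≈ 0.112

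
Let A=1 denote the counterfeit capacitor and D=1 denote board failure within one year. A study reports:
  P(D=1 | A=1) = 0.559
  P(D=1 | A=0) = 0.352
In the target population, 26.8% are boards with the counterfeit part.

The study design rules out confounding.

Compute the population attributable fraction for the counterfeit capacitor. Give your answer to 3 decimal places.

PAF ≈ 0.136

Let p₁ = 0.559, p₀ = 0.352.
Overall risk P(Y=1) = π·p₁ + (1−π)·p₀ = 0.268×0.559 + 0.732×0.352 = 0.40748.
Under exogeneity, PAF = [P(Y=1) − p₀] / P(Y=1).
PAF = (0.40748 − 0.352) / 0.40748 ≈ 0.1361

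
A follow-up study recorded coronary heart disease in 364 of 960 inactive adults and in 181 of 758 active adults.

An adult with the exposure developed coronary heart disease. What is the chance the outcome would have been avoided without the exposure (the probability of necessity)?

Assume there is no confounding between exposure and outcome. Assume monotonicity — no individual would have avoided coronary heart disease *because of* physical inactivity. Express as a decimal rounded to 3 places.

PN ≈ 0.370

p₁ = P(outcome | exposed) = 364/960 = 0.37917
p₀ = P(outcome | unexposed) = 181/758 = 0.23879
Under exogeneity and monotonicity, PN = (p₁ − p₀) / p₁.
PN = (0.37917 − 0.23879) / 0.37917 = 0.14038 / 0.37917 ≈ 0.3702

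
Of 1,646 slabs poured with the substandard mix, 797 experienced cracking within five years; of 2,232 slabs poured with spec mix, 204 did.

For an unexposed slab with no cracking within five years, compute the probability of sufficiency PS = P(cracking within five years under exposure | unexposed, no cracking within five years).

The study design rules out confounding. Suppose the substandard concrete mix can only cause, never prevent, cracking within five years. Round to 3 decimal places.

PS ≈ 0.432

p₁ = P(outcome | exposed) = 797/1646 = 0.4842
p₀ = P(outcome | unexposed) = 204/2232 = 0.091398
Under exogeneity and monotonicity, PS = (p₁ − p₀) / (1 − p₀).
PS = (0.4842 − 0.091398) / (1 − 0.091398) = 0.39281 / 0.9086 ≈ 0.4323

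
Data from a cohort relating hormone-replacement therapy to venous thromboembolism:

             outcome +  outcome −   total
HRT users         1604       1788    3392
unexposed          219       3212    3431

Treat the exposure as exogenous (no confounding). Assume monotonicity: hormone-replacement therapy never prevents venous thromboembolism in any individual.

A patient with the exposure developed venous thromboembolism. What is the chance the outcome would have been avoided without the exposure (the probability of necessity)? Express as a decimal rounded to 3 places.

PN ≈ 0.865

p₁ = P(outcome | exposed) = 1604/3392 = 0.47288
p₀ = P(outcome | unexposed) = 219/3431 = 0.06383
Under exogeneity and monotonicity, PN = (p₁ − p₀)/p₁.
PN = (0.47288 − 0.06383) / 0.47288 ≈ 0.8650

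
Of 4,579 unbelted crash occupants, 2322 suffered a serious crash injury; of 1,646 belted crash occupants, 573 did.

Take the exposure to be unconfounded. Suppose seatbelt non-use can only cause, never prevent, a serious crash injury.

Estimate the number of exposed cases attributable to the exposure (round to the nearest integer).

about 728 cases

p₁ = P(outcome | exposed) = 2322/4579 = 0.5071
p₀ = P(outcome | unexposed) = 573/1646 = 0.34812
PN = (p₁ − p₀)/p₁ = (0.5071 − 0.34812) / 0.5071 ≈ 0.31351.
Attributable cases ≈ PN × (exposed cases) = 0.31351 × 2322 ≈ 727.97.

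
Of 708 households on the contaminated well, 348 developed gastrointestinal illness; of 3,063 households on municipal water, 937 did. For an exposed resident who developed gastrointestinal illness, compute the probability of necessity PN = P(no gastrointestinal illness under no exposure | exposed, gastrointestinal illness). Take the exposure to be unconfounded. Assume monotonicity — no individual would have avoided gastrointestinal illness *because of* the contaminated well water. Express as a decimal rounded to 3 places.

p₁ = P(outcome | exposed) = 348/708 = 0.49153
p₀ = P(outcome | unexposed) = 937/3063 = 0.30591
Under exogeneity and monotonicity, PN = (p₁ − p₀) / p₁.
PN = (0.49153 − 0.30591) / 0.49153 = 0.18562 / 0.49153 ≈ 0.3776

PN ≈ 0.378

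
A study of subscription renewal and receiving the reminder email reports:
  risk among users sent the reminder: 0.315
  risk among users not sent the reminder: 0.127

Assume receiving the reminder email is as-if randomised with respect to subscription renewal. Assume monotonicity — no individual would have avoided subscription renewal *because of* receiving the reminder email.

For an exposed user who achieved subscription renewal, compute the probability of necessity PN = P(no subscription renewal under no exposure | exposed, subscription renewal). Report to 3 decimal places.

PN ≈ 0.597

Let p₁ = 0.315, p₀ = 0.127.
Under exogeneity and monotonicity, PN = (p₁ − p₀) / p₁.
PN = (0.315 − 0.127) / 0.315 = 0.188 / 0.315 ≈ 0.5968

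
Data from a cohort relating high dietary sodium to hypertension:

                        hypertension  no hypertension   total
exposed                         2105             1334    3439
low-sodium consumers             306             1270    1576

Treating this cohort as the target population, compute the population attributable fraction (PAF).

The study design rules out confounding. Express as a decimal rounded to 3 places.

PAF ≈ 0.596

p₁ = P(outcome | exposed) = 2105/3439 = 0.6121
p₀ = P(outcome | unexposed) = 306/1576 = 0.19416
Exposure prevalence π = 3439/5015 = 0.68574; overall risk P(Y=1) = 0.48076.
Under exogeneity, PAF = [P(Y=1) − p₀]/P(Y=1).
PAF = (0.48076 − 0.19416) / 0.48076 ≈ 0.5961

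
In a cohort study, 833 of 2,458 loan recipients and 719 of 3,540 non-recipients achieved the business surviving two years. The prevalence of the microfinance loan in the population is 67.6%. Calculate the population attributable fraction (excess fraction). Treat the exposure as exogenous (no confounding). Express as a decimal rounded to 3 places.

PAF ≈ 0.311

p₁ = P(outcome | exposed) = 833/2458 = 0.33889
p₀ = P(outcome | unexposed) = 719/3540 = 0.20311
Overall risk P(Y=1) = π·p₁ + (1−π)·p₀ = 0.676×0.33889 + 0.324×0.20311 = 0.2949.
Under exogeneity, PAF = [P(Y=1) − p₀] / P(Y=1).
PAF = (0.2949 − 0.20311) / 0.2949 ≈ 0.3113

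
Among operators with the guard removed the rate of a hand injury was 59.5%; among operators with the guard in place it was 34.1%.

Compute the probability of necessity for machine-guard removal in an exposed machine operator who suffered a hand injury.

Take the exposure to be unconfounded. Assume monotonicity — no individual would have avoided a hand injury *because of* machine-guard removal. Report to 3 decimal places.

PN ≈ 0.427

p₁ = 0.595, p₀ = 0.341.
Under exogeneity and monotonicity, PN = (p₁ − p₀) / p₁.
PN = (0.595 − 0.341) / 0.595 = 0.254 / 0.595 ≈ 0.4269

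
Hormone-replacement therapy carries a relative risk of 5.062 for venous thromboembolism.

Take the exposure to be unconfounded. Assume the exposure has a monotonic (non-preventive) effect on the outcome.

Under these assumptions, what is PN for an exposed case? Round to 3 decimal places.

PN ≈ 0.802

Under exogeneity and monotonicity, PN = (RR − 1) / RR = 1 − 1/RR.
PN = (5.062 − 1) / 5.062 = 4.062 / 5.062 ≈ 0.8024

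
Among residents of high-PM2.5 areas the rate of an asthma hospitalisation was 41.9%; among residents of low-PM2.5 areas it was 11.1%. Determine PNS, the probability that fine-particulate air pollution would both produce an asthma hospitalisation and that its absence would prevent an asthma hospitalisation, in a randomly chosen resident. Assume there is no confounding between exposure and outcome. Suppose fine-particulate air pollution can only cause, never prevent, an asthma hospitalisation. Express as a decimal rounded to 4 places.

PNS ≈ 0.3080

p₁ = 0.419, p₀ = 0.111.
Under exogeneity and monotonicity, PNS = p₁ − p₀.
PNS = 0.419 − 0.111 = 0.308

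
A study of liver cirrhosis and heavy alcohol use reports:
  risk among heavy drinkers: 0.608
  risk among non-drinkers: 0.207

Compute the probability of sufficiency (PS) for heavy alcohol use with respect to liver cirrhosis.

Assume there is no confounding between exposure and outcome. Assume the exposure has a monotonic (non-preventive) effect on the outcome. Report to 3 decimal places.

PS ≈ 0.506

Let p₁ = 0.608, p₀ = 0.207.
Under exogeneity and monotonicity, PS = (p₁ − p₀) / (1 − p₀).
PS = (0.608 − 0.207) / (1 − 0.207) = 0.401 / 0.793 ≈ 0.5057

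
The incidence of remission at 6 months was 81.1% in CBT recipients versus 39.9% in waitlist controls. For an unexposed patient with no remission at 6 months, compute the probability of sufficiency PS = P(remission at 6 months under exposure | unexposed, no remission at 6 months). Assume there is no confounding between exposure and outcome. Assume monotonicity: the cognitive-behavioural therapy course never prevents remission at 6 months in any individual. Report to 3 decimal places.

PS ≈ 0.686

p₁ = 0.811, p₀ = 0.399.
Under exogeneity and monotonicity, PS = (p₁ − p₀) / (1 − p₀).
PS = (0.811 − 0.399) / (1 − 0.399) = 0.412 / 0.601 ≈ 0.6855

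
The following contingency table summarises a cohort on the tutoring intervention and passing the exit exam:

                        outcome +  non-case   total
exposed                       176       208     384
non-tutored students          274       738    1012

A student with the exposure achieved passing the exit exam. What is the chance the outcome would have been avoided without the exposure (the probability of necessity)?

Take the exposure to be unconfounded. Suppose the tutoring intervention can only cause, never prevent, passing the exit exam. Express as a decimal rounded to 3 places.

PN ≈ 0.409

p₁ = P(outcome | exposed) = 176/384 = 0.45833
p₀ = P(outcome | unexposed) = 274/1012 = 0.27075
Under exogeneity and monotonicity, PN = (p₁ − p₀)/p₁.
PN = (0.45833 − 0.27075) / 0.45833 ≈ 0.4093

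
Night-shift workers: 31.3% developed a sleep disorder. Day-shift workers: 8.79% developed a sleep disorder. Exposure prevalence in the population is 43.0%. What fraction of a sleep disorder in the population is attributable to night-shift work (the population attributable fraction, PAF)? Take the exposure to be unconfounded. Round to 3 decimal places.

p₁ = 0.313, p₀ = 0.0879.
Overall risk P(Y=1) = π·p₁ + (1−π)·p₀ = 0.43×0.313 + 0.57×0.0879 = 0.18469.
Under exogeneity, PAF = [P(Y=1) − p₀] / P(Y=1).
PAF = (0.18469 − 0.0879) / 0.18469 ≈ 0.5241

PAF ≈ 0.524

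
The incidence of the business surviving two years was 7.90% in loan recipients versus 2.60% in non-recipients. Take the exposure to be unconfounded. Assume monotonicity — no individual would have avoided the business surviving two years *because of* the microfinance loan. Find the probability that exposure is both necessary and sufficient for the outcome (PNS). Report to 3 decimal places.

PNS ≈ 0.053

p₁ = 0.079, p₀ = 0.026.
Under exogeneity and monotonicity, PNS = p₁ − p₀.
PNS = 0.079 − 0.026 = 0.053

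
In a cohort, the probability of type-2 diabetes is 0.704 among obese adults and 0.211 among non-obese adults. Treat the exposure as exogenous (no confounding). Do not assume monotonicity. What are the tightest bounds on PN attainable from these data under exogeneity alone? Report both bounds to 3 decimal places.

Let p₁ = 0.704, p₀ = 0.211.
Under exogeneity alone the bounds on PN are max{0,(p₁−p₀)/p₁} ≤ PN ≤ min{1,(1−p₀)/p₁}.
  lower = (p₁ − p₀)/p₁ = 0.493 / 0.704 ≈ 0.7003
  upper = min{1, (1 − p₀)/p₁} = 0.789 / 0.704 ≈ 1.1207 → capped at 1

0.700 ≤ PN ≤ 1.000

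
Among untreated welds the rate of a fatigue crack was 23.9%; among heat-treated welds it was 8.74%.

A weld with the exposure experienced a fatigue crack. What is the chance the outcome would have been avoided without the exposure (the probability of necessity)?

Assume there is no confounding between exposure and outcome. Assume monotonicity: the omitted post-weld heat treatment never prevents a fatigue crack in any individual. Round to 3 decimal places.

PN ≈ 0.634

p₁ = 0.239, p₀ = 0.0874.
Under exogeneity and monotonicity, PN = (p₁ − p₀) / p₁.
PN = (0.239 − 0.0874) / 0.239 = 0.1516 / 0.239 ≈ 0.6343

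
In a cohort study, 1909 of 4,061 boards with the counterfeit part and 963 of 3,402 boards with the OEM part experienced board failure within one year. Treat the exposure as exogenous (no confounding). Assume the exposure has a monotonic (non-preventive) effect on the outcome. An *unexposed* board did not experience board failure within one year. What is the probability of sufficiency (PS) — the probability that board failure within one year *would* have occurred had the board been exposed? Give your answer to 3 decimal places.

p₁ = P(outcome | exposed) = 1909/4061 = 0.47008
p₀ = P(outcome | unexposed) = 963/3402 = 0.28307
Under exogeneity and monotonicity, PS = (p₁ − p₀) / (1 − p₀).
PS = (0.47008 − 0.28307) / (1 − 0.28307) = 0.18701 / 0.71693 ≈ 0.2609

PS ≈ 0.261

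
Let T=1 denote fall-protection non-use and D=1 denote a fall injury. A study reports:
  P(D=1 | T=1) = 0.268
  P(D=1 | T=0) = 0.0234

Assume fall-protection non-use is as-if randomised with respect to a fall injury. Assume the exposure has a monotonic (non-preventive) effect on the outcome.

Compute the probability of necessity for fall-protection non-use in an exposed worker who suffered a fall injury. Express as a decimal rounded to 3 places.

Let p₁ = 0.268, p₀ = 0.0234.
Under exogeneity and monotonicity, PN = (p₁ − p₀) / p₁.
PN = (0.268 − 0.0234) / 0.268 = 0.2446 / 0.268 ≈ 0.9127

PN ≈ 0.913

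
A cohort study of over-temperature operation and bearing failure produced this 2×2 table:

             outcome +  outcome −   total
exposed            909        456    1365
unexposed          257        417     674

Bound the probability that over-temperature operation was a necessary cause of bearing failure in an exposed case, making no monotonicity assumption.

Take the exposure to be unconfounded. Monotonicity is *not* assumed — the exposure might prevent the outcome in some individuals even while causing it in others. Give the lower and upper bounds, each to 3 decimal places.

p₁ = P(outcome | exposed) = 909/1365 = 0.66593
p₀ = P(outcome | unexposed) = 257/674 = 0.38131
Under exogeneity alone the bounds on PN are max{0,(p₁−p₀)/p₁} ≤ PN ≤ min{1,(1−p₀)/p₁}.
  lower = (p₁ − p₀)/p₁ = 0.28463 / 0.66593 ≈ 0.4274
  upper = min{1, (1 − p₀)/p₁} = 0.61869 / 0.66593 ≈ 0.9291

0.427 ≤ PN ≤ 0.929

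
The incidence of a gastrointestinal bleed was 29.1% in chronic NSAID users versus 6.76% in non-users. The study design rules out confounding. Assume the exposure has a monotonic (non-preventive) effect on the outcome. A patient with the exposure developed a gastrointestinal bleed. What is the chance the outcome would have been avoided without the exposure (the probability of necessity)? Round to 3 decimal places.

PN ≈ 0.768

p₁ = 0.291, p₀ = 0.0676.
Under exogeneity and monotonicity, PN = (p₁ − p₀) / p₁.
PN = (0.291 − 0.0676) / 0.291 = 0.2234 / 0.291 ≈ 0.7677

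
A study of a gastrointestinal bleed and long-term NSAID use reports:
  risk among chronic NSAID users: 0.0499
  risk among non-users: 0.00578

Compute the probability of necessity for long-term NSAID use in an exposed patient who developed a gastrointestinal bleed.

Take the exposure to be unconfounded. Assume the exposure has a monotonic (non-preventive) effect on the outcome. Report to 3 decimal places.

Let p₁ = 0.0499, p₀ = 0.00578.
Under exogeneity and monotonicity, PN = (p₁ − p₀) / p₁.
PN = (0.0499 − 0.00578) / 0.0499 = 0.04412 / 0.0499 ≈ 0.8842

PN ≈ 0.884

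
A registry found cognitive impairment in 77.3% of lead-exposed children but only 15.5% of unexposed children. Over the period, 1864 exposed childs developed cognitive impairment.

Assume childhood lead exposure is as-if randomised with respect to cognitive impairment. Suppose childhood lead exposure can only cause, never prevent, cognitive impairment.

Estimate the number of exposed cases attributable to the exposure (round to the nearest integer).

p₁ = 0.773, p₀ = 0.155.
PN = (p₁ − p₀)/p₁ = (0.773 − 0.155) / 0.773 ≈ 0.79948.
Attributable cases ≈ PN × (exposed cases) = 0.79948 × 1864 ≈ 1490.24.

about 1490 cases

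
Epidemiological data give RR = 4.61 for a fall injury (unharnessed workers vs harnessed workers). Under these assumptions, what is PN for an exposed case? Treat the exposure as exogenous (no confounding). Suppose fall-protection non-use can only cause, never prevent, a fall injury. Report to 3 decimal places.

PN ≈ 0.783

Under exogeneity and monotonicity, PN = (RR − 1) / RR = 1 − 1/RR.
PN = (4.61 − 1) / 4.61 = 3.61 / 4.61 ≈ 0.7831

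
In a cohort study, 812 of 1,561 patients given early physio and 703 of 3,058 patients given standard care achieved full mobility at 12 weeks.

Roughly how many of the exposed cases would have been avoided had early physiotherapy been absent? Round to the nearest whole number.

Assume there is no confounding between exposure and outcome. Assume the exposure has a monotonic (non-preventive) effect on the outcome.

p₁ = P(outcome | exposed) = 812/1561 = 0.52018
p₀ = P(outcome | unexposed) = 703/3058 = 0.22989
PN = (p₁ − p₀)/p₁ = (0.52018 − 0.22989) / 0.52018 ≈ 0.55806.
Attributable cases ≈ PN × (exposed cases) = 0.55806 × 812 ≈ 453.14.

about 453 cases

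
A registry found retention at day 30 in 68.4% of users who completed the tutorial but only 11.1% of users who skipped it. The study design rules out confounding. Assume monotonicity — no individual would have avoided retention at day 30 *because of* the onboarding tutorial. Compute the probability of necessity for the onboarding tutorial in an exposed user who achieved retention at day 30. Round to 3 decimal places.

PN ≈ 0.838

p₁ = 0.684, p₀ = 0.111.
Under exogeneity and monotonicity, PN = (p₁ − p₀) / p₁.
PN = (0.684 − 0.111) / 0.684 = 0.573 / 0.684 ≈ 0.8377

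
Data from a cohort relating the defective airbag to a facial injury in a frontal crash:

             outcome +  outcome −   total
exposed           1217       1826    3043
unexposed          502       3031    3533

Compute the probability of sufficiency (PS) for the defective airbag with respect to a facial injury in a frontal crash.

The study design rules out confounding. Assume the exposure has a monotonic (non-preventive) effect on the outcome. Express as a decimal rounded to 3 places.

PS ≈ 0.301

p₁ = P(outcome | exposed) = 1217/3043 = 0.39993
p₀ = P(outcome | unexposed) = 502/3533 = 0.14209
Under exogeneity and monotonicity, PS = (p₁ − p₀) / (1 − p₀).
PS = (0.39993 − 0.14209) / (1 − 0.14209) = 0.25785 / 0.85791 ≈ 0.3006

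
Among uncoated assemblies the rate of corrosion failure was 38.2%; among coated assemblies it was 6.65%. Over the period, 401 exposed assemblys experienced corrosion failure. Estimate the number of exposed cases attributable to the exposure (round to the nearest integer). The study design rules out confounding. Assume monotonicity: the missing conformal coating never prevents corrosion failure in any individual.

about 331 cases

p₁ = 0.382, p₀ = 0.0665.
PN = (p₁ − p₀)/p₁ = (0.382 − 0.0665) / 0.382 ≈ 0.82592.
Attributable cases ≈ PN × (exposed cases) = 0.82592 × 401 ≈ 331.19.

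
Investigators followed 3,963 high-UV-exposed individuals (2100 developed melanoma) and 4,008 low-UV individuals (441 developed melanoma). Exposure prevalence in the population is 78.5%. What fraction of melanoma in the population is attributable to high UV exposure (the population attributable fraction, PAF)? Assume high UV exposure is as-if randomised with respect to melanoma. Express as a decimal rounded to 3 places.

p₁ = P(outcome | exposed) = 2100/3963 = 0.5299
p₀ = P(outcome | unexposed) = 441/4008 = 0.11003
Overall risk P(Y=1) = π·p₁ + (1−π)·p₀ = 0.785×0.5299 + 0.215×0.11003 = 0.43963.
Under exogeneity, PAF = [P(Y=1) − p₀] / P(Y=1).
PAF = (0.43963 − 0.11003) / 0.43963 ≈ 0.7497

PAF ≈ 0.750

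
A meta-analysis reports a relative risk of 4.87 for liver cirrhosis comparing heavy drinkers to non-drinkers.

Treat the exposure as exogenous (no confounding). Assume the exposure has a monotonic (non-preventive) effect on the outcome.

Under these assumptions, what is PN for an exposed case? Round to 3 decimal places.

Under exogeneity and monotonicity, PN = (RR − 1) / RR = 1 − 1/RR.
PN = (4.87 − 1) / 4.87 = 3.87 / 4.87 ≈ 0.7947

PN ≈ 0.795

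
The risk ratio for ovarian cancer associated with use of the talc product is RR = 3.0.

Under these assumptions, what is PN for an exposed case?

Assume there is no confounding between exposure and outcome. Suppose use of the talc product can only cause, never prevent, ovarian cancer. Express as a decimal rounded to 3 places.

Under exogeneity and monotonicity, PN = (RR − 1) / RR = 1 − 1/RR.
PN = (3.0 − 1) / 3.0 = 2 / 3.0 ≈ 0.6667

PN ≈ 0.667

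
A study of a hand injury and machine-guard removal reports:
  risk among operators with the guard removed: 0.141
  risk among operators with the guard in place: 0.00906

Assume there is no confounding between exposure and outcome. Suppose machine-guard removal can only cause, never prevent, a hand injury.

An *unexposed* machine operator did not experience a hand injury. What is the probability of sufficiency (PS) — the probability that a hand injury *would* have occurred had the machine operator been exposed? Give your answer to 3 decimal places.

PS ≈ 0.133

Let p₁ = 0.141, p₀ = 0.00906.
Under exogeneity and monotonicity, PS = (p₁ − p₀) / (1 − p₀).
PS = (0.141 − 0.00906) / (1 − 0.00906) = 0.13194 / 0.99094 ≈ 0.1331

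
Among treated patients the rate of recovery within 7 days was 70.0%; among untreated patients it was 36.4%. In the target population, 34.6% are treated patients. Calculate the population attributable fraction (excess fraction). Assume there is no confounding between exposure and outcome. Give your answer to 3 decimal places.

p₁ = 0.7, p₀ = 0.364.
Overall risk P(Y=1) = π·p₁ + (1−π)·p₀ = 0.346×0.7 + 0.654×0.364 = 0.48026.
Under exogeneity, PAF = [P(Y=1) − p₀] / P(Y=1).
PAF = (0.48026 − 0.364) / 0.48026 ≈ 0.2421

PAF ≈ 0.242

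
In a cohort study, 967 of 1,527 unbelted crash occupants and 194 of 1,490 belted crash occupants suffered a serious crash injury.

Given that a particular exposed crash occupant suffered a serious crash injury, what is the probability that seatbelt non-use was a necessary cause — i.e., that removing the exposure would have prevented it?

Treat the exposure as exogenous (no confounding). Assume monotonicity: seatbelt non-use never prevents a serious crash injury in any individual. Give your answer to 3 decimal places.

PN ≈ 0.794

p₁ = P(outcome | exposed) = 967/1527 = 0.63327
p₀ = P(outcome | unexposed) = 194/1490 = 0.1302
Under exogeneity and monotonicity, PN = (p₁ − p₀) / p₁.
PN = (0.63327 − 0.1302) / 0.63327 = 0.50307 / 0.63327 ≈ 0.7944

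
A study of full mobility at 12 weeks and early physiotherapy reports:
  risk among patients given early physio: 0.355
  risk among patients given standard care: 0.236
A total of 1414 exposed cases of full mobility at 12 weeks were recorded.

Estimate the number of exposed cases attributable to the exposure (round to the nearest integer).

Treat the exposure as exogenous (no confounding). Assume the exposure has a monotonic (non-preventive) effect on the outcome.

about 474 cases

Let p₁ = 0.355, p₀ = 0.236.
PN = (p₁ − p₀)/p₁ = (0.355 − 0.236) / 0.355 ≈ 0.33521.
Attributable cases ≈ PN × (exposed cases) = 0.33521 × 1414 ≈ 473.99.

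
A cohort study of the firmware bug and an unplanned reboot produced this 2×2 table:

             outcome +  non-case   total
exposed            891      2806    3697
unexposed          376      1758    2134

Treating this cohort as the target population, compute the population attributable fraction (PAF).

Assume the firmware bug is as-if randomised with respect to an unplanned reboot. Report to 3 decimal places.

p₁ = P(outcome | exposed) = 891/3697 = 0.24101
p₀ = P(outcome | unexposed) = 376/2134 = 0.17619
Exposure prevalence π = 3697/5831 = 0.63403; overall risk P(Y=1) = 0.21729.
Under exogeneity, PAF = [P(Y=1) − p₀]/P(Y=1).
PAF = (0.21729 − 0.17619) / 0.21729 ≈ 0.1891

PAF ≈ 0.189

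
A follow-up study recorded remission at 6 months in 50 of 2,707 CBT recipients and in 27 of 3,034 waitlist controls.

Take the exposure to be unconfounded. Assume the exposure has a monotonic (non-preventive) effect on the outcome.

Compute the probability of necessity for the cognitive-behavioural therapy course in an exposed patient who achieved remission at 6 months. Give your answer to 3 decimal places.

p₁ = P(outcome | exposed) = 50/2707 = 0.018471
p₀ = P(outcome | unexposed) = 27/3034 = 0.0088991
Under exogeneity and monotonicity, PN = (p₁ − p₀) / p₁.
PN = (0.018471 − 0.0088991) / 0.018471 = 0.0095715 / 0.018471 ≈ 0.5182

PN ≈ 0.518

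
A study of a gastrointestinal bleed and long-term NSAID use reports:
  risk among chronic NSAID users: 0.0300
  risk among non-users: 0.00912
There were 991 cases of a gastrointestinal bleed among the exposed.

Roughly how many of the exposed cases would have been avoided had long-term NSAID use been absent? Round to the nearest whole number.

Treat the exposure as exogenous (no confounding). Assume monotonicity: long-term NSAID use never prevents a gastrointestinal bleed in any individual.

about 690 cases

Let p₁ = 0.03, p₀ = 0.00912.
PN = (p₁ − p₀)/p₁ = (0.03 − 0.00912) / 0.03 ≈ 0.69600.
Attributable cases ≈ PN × (exposed cases) = 0.69600 × 991 ≈ 689.74.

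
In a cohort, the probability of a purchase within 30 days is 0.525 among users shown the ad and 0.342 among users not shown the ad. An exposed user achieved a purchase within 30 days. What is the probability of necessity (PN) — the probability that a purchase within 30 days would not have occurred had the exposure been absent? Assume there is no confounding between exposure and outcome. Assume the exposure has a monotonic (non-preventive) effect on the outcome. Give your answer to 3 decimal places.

Let p₁ = 0.525, p₀ = 0.342.
Under exogeneity and monotonicity, PN = (p₁ − p₀) / p₁.
PN = (0.525 − 0.342) / 0.525 = 0.183 / 0.525 ≈ 0.3486

PN ≈ 0.349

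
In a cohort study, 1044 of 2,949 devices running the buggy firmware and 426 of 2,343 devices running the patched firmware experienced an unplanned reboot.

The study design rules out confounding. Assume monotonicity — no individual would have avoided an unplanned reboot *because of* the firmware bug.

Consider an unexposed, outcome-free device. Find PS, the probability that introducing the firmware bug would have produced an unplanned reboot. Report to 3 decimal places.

p₁ = P(outcome | exposed) = 1044/2949 = 0.35402
p₀ = P(outcome | unexposed) = 426/2343 = 0.18182
Under exogeneity and monotonicity, PS = (p₁ − p₀) / (1 − p₀).
PS = (0.35402 − 0.18182) / (1 − 0.18182) = 0.1722 / 0.81818 ≈ 0.2105

PS ≈ 0.210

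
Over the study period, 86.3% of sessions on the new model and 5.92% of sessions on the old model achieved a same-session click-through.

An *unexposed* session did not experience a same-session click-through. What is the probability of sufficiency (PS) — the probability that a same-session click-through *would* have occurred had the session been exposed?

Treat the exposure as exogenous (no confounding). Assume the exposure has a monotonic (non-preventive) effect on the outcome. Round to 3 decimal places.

PS ≈ 0.854

p₁ = 0.863, p₀ = 0.0592.
Under exogeneity and monotonicity, PS = (p₁ − p₀) / (1 − p₀).
PS = (0.863 − 0.0592) / (1 − 0.0592) = 0.8038 / 0.9408 ≈ 0.8544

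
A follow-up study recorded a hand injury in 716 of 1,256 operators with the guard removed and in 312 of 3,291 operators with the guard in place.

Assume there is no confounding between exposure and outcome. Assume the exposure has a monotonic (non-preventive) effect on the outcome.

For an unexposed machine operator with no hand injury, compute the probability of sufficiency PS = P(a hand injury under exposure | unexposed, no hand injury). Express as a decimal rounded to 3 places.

PS ≈ 0.525

p₁ = P(outcome | exposed) = 716/1256 = 0.57006
p₀ = P(outcome | unexposed) = 312/3291 = 0.094804
Under exogeneity and monotonicity, PS = (p₁ − p₀) / (1 − p₀).
PS = (0.57006 − 0.094804) / (1 − 0.094804) = 0.47526 / 0.9052 ≈ 0.5250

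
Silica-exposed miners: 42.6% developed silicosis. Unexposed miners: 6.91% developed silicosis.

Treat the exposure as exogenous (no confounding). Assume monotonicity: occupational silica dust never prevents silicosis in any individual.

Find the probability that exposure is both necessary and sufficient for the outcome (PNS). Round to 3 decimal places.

PNS ≈ 0.357

p₁ = 0.426, p₀ = 0.0691.
Under exogeneity and monotonicity, PNS = p₁ − p₀.
PNS = 0.426 − 0.0691 = 0.3569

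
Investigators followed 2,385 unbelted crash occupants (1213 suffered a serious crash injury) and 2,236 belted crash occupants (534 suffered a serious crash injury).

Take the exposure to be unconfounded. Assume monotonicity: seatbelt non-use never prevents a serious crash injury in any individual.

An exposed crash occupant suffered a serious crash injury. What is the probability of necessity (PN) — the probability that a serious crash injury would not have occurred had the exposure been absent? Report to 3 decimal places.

p₁ = P(outcome | exposed) = 1213/2385 = 0.5086
p₀ = P(outcome | unexposed) = 534/2236 = 0.23882
Under exogeneity and monotonicity, PN = (p₁ − p₀) / p₁.
PN = (0.5086 − 0.23882) / 0.5086 = 0.26978 / 0.5086 ≈ 0.5304

PN ≈ 0.530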